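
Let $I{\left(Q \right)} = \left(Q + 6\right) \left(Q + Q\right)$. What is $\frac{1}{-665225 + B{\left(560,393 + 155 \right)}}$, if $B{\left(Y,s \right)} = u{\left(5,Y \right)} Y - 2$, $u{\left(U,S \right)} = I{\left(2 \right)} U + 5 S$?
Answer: $\frac{1}{992373} \approx 1.0077 \cdot 10^{-6}$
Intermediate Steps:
$I{\left(Q \right)} = 2 Q \left(6 + Q\right)$ ($I{\left(Q \right)} = \left(6 + Q\right) 2 Q = 2 Q \left(6 + Q\right)$)
$u{\left(U,S \right)} = 5 S + 32 U$ ($u{\left(U,S \right)} = 2 \cdot 2 \left(6 + 2\right) U + 5 S = 2 \cdot 2 \cdot 8 U + 5 S = 32 U + 5 S = 5 S + 32 U$)
$B{\left(Y,s \right)} = -2 + Y \left(160 + 5 Y\right)$ ($B{\left(Y,s \right)} = \left(5 Y + 32 \cdot 5\right) Y - 2 = \left(5 Y + 160\right) Y - 2 = \left(160 + 5 Y\right) Y - 2 = Y \left(160 + 5 Y\right) - 2 = -2 + Y \left(160 + 5 Y\right)$)
$\frac{1}{-665225 + B{\left(560,393 + 155 \right)}} = \frac{1}{-665225 - \left(2 - 2800 \left(32 + 560\right)\right)} = \frac{1}{-665225 - \left(2 - 1657600\right)} = \frac{1}{-665225 + \left(-2 + 1657600\right)} = \frac{1}{-665225 + 1657598} = \frac{1}{992373}$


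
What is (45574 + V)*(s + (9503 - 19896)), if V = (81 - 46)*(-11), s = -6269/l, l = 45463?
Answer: -21351948370092/45463 ≈ -4.6966e+8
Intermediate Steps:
s = -6269/45463 ≈ -0.13789
V = -385 (V = 35*(-11) = -385)
(45574 + V)*(s + (9503 - 19896)) = (45574 - 385)*(-6269/45463 + (9503 - 19896)) = 45189*(-6269/45463 - 10393) = 45189*(-472503228/45463) = -21351948370092/45463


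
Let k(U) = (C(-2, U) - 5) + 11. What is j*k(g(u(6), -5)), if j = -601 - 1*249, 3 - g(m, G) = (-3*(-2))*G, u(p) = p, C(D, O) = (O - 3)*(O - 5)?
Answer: -719100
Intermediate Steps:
C(D, O) = (-5 + O)*(-3 + O) (C(D, O) = (-3 + O)*(-5 + O) = (-5 + O)*(-3 + O))
g(m, G) = 3 - 6*G (g(m, G) = 3 - (-3*(-2))*G = 3 - 6*G)
k(U) = 21 + U² - 8*U (k(U) = ((15 + U² - 8*U) - 5) + 11 = (10 + U² - 8*U) + 11 = 21 + U² - 8*U)
j = -850 (j = -601 - 249 = -850)
j*k(g(u(6), -5)) = -850*(21 + (3 - 6*(-5))² - 8*(3 - 6*(-5))) = -850*(21 + (3 + 30)² - 8*(3 + 30)) = -850*(21 + 33² - 8*33) = -850*(21 + 1089 - 264) = -850*846 = -719100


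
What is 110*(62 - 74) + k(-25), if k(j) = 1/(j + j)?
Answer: -66001/50 ≈ -1320.0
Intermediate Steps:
k(j) = 1/(2*j)
110*(62 - 74) + k(-25) = 110*(62 - 74) + (½)/(-25) = 110*(-12) + (½)*(-1/25) = -1320 - 1/50 = -66001/50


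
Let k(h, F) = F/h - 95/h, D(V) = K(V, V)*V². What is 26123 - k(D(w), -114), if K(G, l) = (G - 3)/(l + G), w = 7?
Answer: 365931/14 ≈ 26138.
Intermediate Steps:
K(G, l) = (-3 + G)/(G + l)
D(V) = V*(-3 + V)/2 (D(V) = ((-3 + V)/(V + V))*V² = ((-3 + V)/((2*V)))*V² = ((1/(2*V))*(-3 + V))*V² = ((-3 + V)/(2*V))*V² = V*(-3 + V)/2)
k(h, F) = -95/h + F/h
26123 - k(D(w), -114) = 26123 - (-95 - 114)/((½)*7*(-3 + 7)) = 26123 - (-209)/((½)*7*4) = 26123 - (-209)/14 = 26123 - 1*(-209/14) = 26123 + 209/14 = 365931/14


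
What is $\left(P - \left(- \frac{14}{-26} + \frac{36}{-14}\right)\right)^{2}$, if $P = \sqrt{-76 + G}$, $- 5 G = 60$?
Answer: $- \frac{694503}{8281} + \frac{740 i \sqrt{22}}{91} \approx -83.867 + 38.142 i$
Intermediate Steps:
$G = -12$ ($G = \left(- \frac{1}{5}\right) 60 = -12$)
$P = 2 i \sqrt{22}$ ($P = \sqrt{-76 - 12} = \sqrt{-88} = 2 i \sqrt{22} \approx 9.3808 i$)
$\left(P - \left(- \frac{14}{-26} + \frac{36}{-14}\right)\right)^{2} = \left(2 i \sqrt{22} - \left(- \frac{14}{-26} + \frac{36}{-14}\right)\right)^{2} = \left(2 i \sqrt{22} - \left(\left(-14\right) \left(- \frac{1}{26}\right) + 36 \left(- \frac{1}{14}\right)\right)\right)^{2} = \left(2 i \sqrt{22} - \left(\frac{7}{13} - \frac{18}{7}\right)\right)^{2} = \left(2 i \sqrt{22} - - \frac{185}{91}\right)^{2} = \left(2 i \sqrt{22} + \frac{185}{91}\right)^{2} = \left(\frac{185}{91} + 2 i \sqrt{22}\right)^{2}$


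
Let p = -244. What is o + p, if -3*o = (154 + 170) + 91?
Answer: -1147/3 ≈ -382.33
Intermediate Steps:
o = -415/3 (o = -((154 + 170) + 91)/3 = -(324 + 91)/3 = -⅓*415 = -415/3 ≈ -138.33)
o + p = -415/3 - 244 = -1147/3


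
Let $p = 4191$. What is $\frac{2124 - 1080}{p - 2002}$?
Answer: $\frac{1044}{2189} \approx 0.47693$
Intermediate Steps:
$\frac{2124 - 1080}{p - 2002} = \frac{2124 - 1080}{4191 - 2002} = \frac{1044}{2189}$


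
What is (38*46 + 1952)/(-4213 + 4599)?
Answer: 1850/193 ≈ 9.5855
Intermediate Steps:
(38*46 + 1952)/(-4213 + 4599) = (1748 + 1952)/386 = 3700*(1/386) = 1850/193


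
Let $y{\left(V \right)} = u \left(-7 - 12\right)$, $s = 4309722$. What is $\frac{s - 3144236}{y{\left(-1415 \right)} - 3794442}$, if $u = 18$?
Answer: $- \frac{83249}{271056} \approx -0.30713$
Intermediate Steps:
$y{\left(V \right)} = -342$ ($y{\left(V \right)} = 18 \left(-7 - 12\right) = 18 \left(-19\right) = -342$)
$\frac{s - 3144236}{y{\left(-1415 \right)} - 3794442} = \frac{4309722 - 3144236}{-342 - 3794442} = \frac{1165486}{-3794784} = 1165486 \left(- \frac{1}{3794784}\right) = - \frac{83249}{271056}$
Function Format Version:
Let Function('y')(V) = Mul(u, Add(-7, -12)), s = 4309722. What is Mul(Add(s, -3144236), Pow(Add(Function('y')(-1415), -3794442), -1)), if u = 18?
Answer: Rational(-83249, 271056) ≈ -0.30713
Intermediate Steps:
Function('y')(V) = -342 (Function('y')(V) = Mul(18, Add(-7, -12)) = Mul(18, -19) = -342)
Mul(Add(s, -3144236), Pow(Add(Function('y')(-1415), -3794442), -1)) = Mul(Add(4309722, -3144236), Pow(Add(-342, -3794442), -1)) = Mul(1165486, Pow(-3794784, -1)) = Mul(1165486, Rational(-1, 3794784)) = Rational(-83249, 271056)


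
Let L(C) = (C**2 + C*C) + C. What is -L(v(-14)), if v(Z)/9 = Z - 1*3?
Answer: -46665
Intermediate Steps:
v(Z) = -27 + 9*Z (v(Z) = 9*(Z - 1*3) = 9*(Z - 3) = 9*(-3 + Z) = -27 + 9*Z)
L(C) = C + 2*C**2 (L(C) = (C**2 + C**2) + C = 2*C**2 + C = C + 2*C**2)
-L(v(-14)) = -(-27 + 9*(-14))*(1 + 2*(-27 + 9*(-14))) = -(-27 - 126)*(1 + 2*(-27 - 126)) = -(-153)*(1 + 2*(-153)) = -(-153)*(1 - 306) = -(-153)*(-305) = -1*46665 = -46665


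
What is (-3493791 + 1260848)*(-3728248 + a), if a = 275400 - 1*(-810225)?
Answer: 5900826529489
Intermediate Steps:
a = 1085625 (a = 275400 + 810225 = 1085625)
(-3493791 + 1260848)*(-3728248 + a) = (-3493791 + 1260848)*(-3728248 + 1085625) = -2232943*(-2642623) = 5900826529489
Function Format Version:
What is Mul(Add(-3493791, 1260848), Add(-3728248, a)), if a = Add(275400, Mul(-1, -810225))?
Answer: 5900826529489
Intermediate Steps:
a = 1085625 (a = Add(275400, 810225) = 1085625)
Mul(Add(-3493791, 1260848), Add(-3728248, a)) = Mul(Add(-3493791, 1260848), Add(-3728248, 1085625)) = Mul(-2232943, -2642623) = 5900826529489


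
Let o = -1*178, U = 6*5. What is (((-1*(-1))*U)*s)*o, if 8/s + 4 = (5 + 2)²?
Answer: -2848/3 ≈ -949.33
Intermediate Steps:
s = 8/45 (s = 8/(-4 + (5 + 2)²) = 8/(-4 + 7²) = 8/(-4 + 49) = 8/45 ≈ 0.17778)
U = 30
o = -178
(((-1*(-1))*U)*s)*o = ((-1*(-1)*30)*(8/45))*(-178) = ((1*30)*(8/45))*(-178) = (30*(8/45))*(-178) = (16/3)*(-178) = -2848/3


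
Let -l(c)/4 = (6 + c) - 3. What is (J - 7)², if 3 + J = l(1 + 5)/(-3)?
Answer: 4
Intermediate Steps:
l(c) = -12 - 4*c (l(c) = -4*((6 + c) - 3) = -4*(3 + c) = -12 - 4*c)
J = 9 (J = -3 + (-12 - 4*(1 + 5))/(-3) = -3 + (-12 - 4*6)*(-⅓) = -3 + (-12 - 24)*(-⅓) = -3 - 36*(-⅓) = -3 + 12 = 9)
(J - 7)² = (9 - 7)² = 2² = 4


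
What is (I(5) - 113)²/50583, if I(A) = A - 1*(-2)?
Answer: 11236/50583 ≈ 0.22213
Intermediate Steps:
I(A) = 2 + A (I(A) = A + 2 = 2 + A)
(I(5) - 113)²/50583 = ((2 + 5) - 113)²/50583 = (7 - 113)²*(1/50583) = (-106)²*(1/50583) = 11236*(1/50583) = 11236/50583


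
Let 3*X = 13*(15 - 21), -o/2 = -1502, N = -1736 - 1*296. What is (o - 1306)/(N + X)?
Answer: -283/343 ≈ -0.82507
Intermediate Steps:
N = -2032 (N = -1736 - 296 = -2032)
o = 3004 (o = -2*(-1502) = 3004)
X = -26 (X = (13*(15 - 21))/3 = (13*(-6))/3 = (1/3)*(-78) = -26)
(o - 1306)/(N + X) = (3004 - 1306)/(-2032 - 26) = 1698/(-2058) = 1698*(-1/2058) = -283/343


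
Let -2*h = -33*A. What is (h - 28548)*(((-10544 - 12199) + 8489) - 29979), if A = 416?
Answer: 959148372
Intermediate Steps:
h = 6864 (h = -(-33)*416/2 = -½*(-13728) = 6864)
(h - 28548)*(((-10544 - 12199) + 8489) - 29979) = (6864 - 28548)*(((-10544 - 12199) + 8489) - 29979) = -21684*((-22743 + 8489) - 29979) = -21684*(-14254 - 29979) = -21684*(-44233) = 959148372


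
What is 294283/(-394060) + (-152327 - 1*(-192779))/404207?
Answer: -103010733461/159281810420 ≈ -0.64672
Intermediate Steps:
294283/(-394060) + (-152327 - 1*(-192779))/404207 = 294283*(-1/394060) + (-152327 + 192779)*(1/404207) = -294283/394060 + 40452*(1/404207) = -294283/394060 + 40452/404207 = -103010733461/159281810420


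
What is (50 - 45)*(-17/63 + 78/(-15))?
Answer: -1723/63 ≈ -27.349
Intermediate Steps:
(50 - 45)*(-17/63 + 78/(-15)) = 5*(-17*1/63 + 78*(-1/15)) = 5*(-17/63 - 26/5) = 5*(-1723/315) = -1723/63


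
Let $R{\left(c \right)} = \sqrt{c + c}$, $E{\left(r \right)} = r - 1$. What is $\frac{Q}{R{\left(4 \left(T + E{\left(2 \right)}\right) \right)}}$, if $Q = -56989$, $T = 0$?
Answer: $- \frac{56989 \sqrt{2}}{4} \approx -20149.0$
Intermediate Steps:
$E{\left(r \right)} = -1 + r$
$R{\left(c \right)} = \sqrt{2} \sqrt{c}$ ($R{\left(c \right)} = \sqrt{2 c} = \sqrt{2} \sqrt{c}$)
$\frac{Q}{R{\left(4 \left(T + E{\left(2 \right)}\right) \right)}} = - \frac{56989}{\sqrt{2} \sqrt{4 \left(0 + \left(-1 + 2\right)\right)}} = - \frac{56989}{\sqrt{2} \sqrt{4 \left(0 + 1\right)}} = - \frac{56989}{\sqrt{2} \sqrt{4 \cdot 1}} = - \frac{56989}{\sqrt{2} \sqrt{4}} = - \frac{56989}{\sqrt{2} \cdot 2} = - \frac{56989}{2 \sqrt{2}} = - 56989 \frac{\sqrt{2}}{4} = - \frac{56989 \sqrt{2}}{4}$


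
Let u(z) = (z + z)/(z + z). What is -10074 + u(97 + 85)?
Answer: -10073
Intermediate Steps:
u(z) = 1 (u(z) = (2*z)/((2*z)) = (2*z)*(1/(2*z)) = 1)
-10074 + u(97 + 85) = -10074 + 1 = -10073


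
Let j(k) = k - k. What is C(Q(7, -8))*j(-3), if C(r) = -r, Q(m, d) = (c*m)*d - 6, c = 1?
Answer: 0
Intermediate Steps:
Q(m, d) = -6 + d*m (Q(m, d) = (1*m)*d - 6 = m*d - 6 = d*m - 6 = -6 + d*m)
j(k) = 0
C(Q(7, -8))*j(-3) = -(-6 - 8*7)*0 = -(-6 - 56)*0 = -1*(-62)*0 = 62*0 = 0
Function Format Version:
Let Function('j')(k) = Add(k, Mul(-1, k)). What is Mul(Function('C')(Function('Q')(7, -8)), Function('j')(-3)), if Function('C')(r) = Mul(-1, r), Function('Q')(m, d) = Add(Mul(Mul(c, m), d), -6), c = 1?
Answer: 0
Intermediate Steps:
Function('Q')(m, d) = Add(-6, Mul(d, m)) (Function('Q')(m, d) = Add(Mul(Mul(1, m), d), -6) = Add(Mul(m, d), -6) = Add(Mul(d, m), -6) = Add(-6, Mul(d, m)))
Function('j')(k) = 0
Mul(Function('C')(Function('Q')(7, -8)), Function('j')(-3)) = Mul(Mul(-1, Add(-6, Mul(-8, 7))), 0) = Mul(Mul(-1, Add(-6, -56)), 0) = Mul(Mul(-1, -62), 0) = Mul(62, 0) = 0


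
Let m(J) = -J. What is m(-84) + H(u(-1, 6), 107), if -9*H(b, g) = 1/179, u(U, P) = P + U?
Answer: 135323/1611 ≈ 83.999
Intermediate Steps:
H(b, g) = -1/1611 (H(b, g) = -⅑/179 = -⅑*1/179 = -1/1611)
m(-84) + H(u(-1, 6), 107) = -1*(-84) - 1/1611 = 84 - 1/1611 = 135323/1611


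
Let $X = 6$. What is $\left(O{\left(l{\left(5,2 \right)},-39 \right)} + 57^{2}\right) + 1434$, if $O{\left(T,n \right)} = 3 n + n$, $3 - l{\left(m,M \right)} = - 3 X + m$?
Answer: $4527$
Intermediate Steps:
$l{\left(m,M \right)} = 21 - m$ ($l{\left(m,M \right)} = 3 - \left(\left(-3\right) 6 + m\right) = 3 - \left(-18 + m\right) = 21 - m$)
$O{\left(T,n \right)} = 4 n$
$\left(O{\left(l{\left(5,2 \right)},-39 \right)} + 57^{2}\right) + 1434 = \left(4 \left(-39\right) + 57^{2}\right) + 1434 = \left(-156 + 3249\right) + 1434 = 3093 + 1434 = 4527$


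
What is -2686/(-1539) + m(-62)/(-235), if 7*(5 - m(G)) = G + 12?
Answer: 857531/506331 ≈ 1.6936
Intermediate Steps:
m(G) = 23/7 - G/7 (m(G) = 5 - (G + 12)/7 = 5 - (12 + G)/7 = 5 + (-12/7 - G/7) = 23/7 - G/7)
-2686/(-1539) + m(-62)/(-235) = -2686/(-1539) + (23/7 - ⅐*(-62))/(-235) = -2686*(-1/1539) + (23/7 + 62/7)*(-1/235) = 2686/1539 + (85/7)*(-1/235) = 2686/1539 - 17/329 = 857531/506331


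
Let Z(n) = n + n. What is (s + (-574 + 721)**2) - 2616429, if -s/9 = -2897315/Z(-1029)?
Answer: -1788738465/686 ≈ -2.6075e+6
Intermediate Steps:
Z(n) = 2*n
s = -8691945/686 (s = -(-26075835)/(2*(-1029)) = -(-26075835)/(-2058) = -(-26075835)*(-1)/2058 = -9*2897315/2058 = -8691945/686 ≈ -12670.)
(s + (-574 + 721)**2) - 2616429 = (-8691945/686 + (-574 + 721)**2) - 2616429 = (-8691945/686 + 147**2) - 2616429 = (-8691945/686 + 21609) - 2616429 = 6131829/686 - 2616429 = -1788738465/686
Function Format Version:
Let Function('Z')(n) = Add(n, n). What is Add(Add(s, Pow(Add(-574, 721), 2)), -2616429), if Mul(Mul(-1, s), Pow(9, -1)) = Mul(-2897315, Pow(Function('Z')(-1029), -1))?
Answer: Rational(-1788738465, 686) ≈ -2.6075e+6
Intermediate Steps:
Function('Z')(n) = Mul(2, n)
s = Rational(-8691945, 686) (s = Mul(-9, Mul(-2897315, Pow(Mul(2, -1029), -1))) = Mul(-9, Mul(-2897315, Pow(-2058, -1))) = Mul(-9, Mul(-2897315, Rational(-1, 2058))) = Mul(-9, Rational(2897315, 2058)) = Rational(-8691945, 686) ≈ -12670.)
Add(Add(s, Pow(Add(-574, 721), 2)), -2616429) = Add(Add(Rational(-8691945, 686), Pow(Add(-574, 721), 2)), -2616429) = Add(Add(Rational(-8691945, 686), Pow(147, 2)), -2616429) = Add(Add(Rational(-8691945, 686), 21609), -2616429) = Add(Rational(6131829, 686), -2616429) = Rational(-1788738465, 686)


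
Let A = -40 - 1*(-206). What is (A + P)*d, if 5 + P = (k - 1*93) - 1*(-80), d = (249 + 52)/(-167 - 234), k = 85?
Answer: -70133/401 ≈ -174.90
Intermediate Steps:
A = 166 (A = -40 + 206 = 166)
d = -301/401 (d = 301/(-401) = 301*(-1/401) = -301/401 ≈ -0.75062)
P = 67 (P = -5 + ((85 - 1*93) - 1*(-80)) = -5 + ((85 - 93) + 80) = -5 + (-8 + 80) = -5 + 72 = 67)
(A + P)*d = (166 + 67)*(-301/401) = 233*(-301/401) = -70133/401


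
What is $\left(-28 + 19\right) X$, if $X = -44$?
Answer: $396$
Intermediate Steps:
$\left(-28 + 19\right) X = \left(-28 + 19\right) \left(-44\right) = \left(-9\right) \left(-44\right) = 396$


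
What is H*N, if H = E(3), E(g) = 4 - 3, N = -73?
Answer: -73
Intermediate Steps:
E(g) = 1
H = 1
H*N = 1*(-73) = -73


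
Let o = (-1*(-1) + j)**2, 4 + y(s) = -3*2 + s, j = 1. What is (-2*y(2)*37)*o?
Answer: 2368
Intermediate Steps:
y(s) = -10 + s (y(s) = -4 + (-3*2 + s) = -4 + (-6 + s) = -10 + s)
o = 4 (o = (-1*(-1) + 1)**2 = (1 + 1)**2 = 2**2 = 4)
(-2*y(2)*37)*o = (-2*(-10 + 2)*37)*4 = (-2*(-8)*37)*4 = (16*37)*4 = 592*4 = 2368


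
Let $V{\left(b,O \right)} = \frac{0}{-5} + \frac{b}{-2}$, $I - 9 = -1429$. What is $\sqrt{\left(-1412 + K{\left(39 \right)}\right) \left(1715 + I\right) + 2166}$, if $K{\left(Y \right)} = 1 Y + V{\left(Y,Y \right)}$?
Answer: $\frac{i \sqrt{1634486}}{2} \approx 639.24 i$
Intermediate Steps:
$I = -1420$ ($I = 9 - 1429 = -1420$)
$V{\left(b,O \right)} = - \frac{b}{2}$ ($V{\left(b,O \right)} = 0 \left(- \frac{1}{5}\right) + b \left(- \frac{1}{2}\right) = 0 - \frac{b}{2} = - \frac{b}{2}$)
$K{\left(Y \right)} = \frac{Y}{2}$ ($K{\left(Y \right)} = 1 Y - \frac{Y}{2} = Y - \frac{Y}{2} = \frac{Y}{2}$)
$\sqrt{\left(-1412 + K{\left(39 \right)}\right) \left(1715 + I\right) + 2166} = \sqrt{\left(-1412 + \frac{1}{2} \cdot 39\right) \left(1715 - 1420\right) + 2166} = \sqrt{\left(-1412 + \frac{39}{2}\right) 295 + 2166} = \sqrt{\left(- \frac{2785}{2}\right) 295 + 2166} = \sqrt{- \frac{821575}{2} + 2166} = \sqrt{- \frac{817243}{2}} = \frac{i \sqrt{1634486}}{2}$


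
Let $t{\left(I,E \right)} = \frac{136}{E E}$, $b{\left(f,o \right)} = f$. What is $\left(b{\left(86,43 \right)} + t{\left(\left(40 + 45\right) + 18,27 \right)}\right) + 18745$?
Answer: $\frac{13727935}{729} \approx 18831.0$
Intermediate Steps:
$t{\left(I,E \right)} = \frac{136}{E^{2}}$
$\left(b{\left(86,43 \right)} + t{\left(\left(40 + 45\right) + 18,27 \right)}\right) + 18745 = \left(86 + \frac{136}{729}\right) + 18745 = \frac{62830}{729} + 18745 = \frac{13727935}{729}$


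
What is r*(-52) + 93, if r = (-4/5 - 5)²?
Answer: -41407/25 ≈ -1656.3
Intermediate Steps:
r = 841/25 (r = (-4*⅕ - 5)² = (-⅘ - 5)² = (-29/5)² = 841/25 ≈ 33.640)
r*(-52) + 93 = (841/25)*(-52) + 93 = -43732/25 + 93 = -41407/25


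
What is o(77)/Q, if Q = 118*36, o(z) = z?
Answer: 77/4248 ≈ 0.018126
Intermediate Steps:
Q = 4248
o(77)/Q = 77/4248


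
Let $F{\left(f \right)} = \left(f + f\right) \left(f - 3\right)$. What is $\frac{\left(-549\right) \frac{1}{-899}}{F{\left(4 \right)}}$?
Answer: $\frac{549}{7192} \approx 0.076335$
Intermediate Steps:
$F{\left(f \right)} = 2 f \left(-3 + f\right)$
$\frac{\left(-549\right) \frac{1}{-899}}{F{\left(4 \right)}} = \frac{\left(-549\right) \frac{1}{-899}}{2 \cdot 4 \left(-3 + 4\right)} = \frac{\left(-549\right) \left(- \frac{1}{899}\right)}{2 \cdot 4 \cdot 1} = \frac{549}{899 \cdot 8} = \frac{549}{899} \cdot \frac{1}{8} = \frac{549}{7192}$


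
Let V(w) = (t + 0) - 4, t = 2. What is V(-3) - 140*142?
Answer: -19882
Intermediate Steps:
V(w) = -2 (V(w) = (2 + 0) - 4 = 2 - 4 = -2)
V(-3) - 140*142 = -2 - 140*142 = -2 - 19880 = -19882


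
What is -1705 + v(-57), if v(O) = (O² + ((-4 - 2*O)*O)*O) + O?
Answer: 358877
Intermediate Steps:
v(O) = O + O² + O²*(-4 - 2*O) (v(O) = (O² + (O*(-4 - 2*O))*O) + O = (O² + O²*(-4 - 2*O)) + O = O + O² + O²*(-4 - 2*O))
-1705 + v(-57) = -1705 - 57*(1 - 3*(-57) - 2*(-57)²) = -1705 - 57*(1 + 171 - 2*3249) = -1705 - 57*(1 + 171 - 6498) = -1705 - 57*(-6326) = -1705 + 360582 = 358877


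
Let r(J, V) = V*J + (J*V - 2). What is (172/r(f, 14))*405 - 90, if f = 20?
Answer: 1080/31 ≈ 34.839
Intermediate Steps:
r(J, V) = -2 + 2*J*V (r(J, V) = J*V + (-2 + J*V) = -2 + 2*J*V)
(172/r(f, 14))*405 - 90 = (172/(-2 + 2*20*14))*405 - 90 = (172/(-2 + 560))*405 - 90 = (172/558)*405 - 90 = (172*(1/558))*405 - 90 = (86/279)*405 - 90 = 3870/31 - 90 = 1080/31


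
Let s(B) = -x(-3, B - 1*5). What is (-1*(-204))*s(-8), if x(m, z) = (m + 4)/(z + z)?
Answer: 102/13 ≈ 7.8462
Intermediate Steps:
x(m, z) = (4 + m)/(2*z) (x(m, z) = (4 + m)/((2*z)) = (4 + m)*(1/(2*z)) = (4 + m)/(2*z))
s(B) = -1/(2*(-5 + B)) (s(B) = -(4 - 3)/(2*(B - 1*5)) = -1/(2*(B - 5)) = -1/(2*(-5 + B)))
(-1*(-204))*s(-8) = (-1*(-204))*(-1/(-10 + 2*(-8))) = 204*(-1/(-10 - 16)) = 204*(-1/(-26)) = 204*(-1*(-1/26)) = 204*(1/26) = 102/13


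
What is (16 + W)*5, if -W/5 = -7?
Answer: 255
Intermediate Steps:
W = 35 (W = -5*(-7) = 35)
(16 + W)*5 = (16 + 35)*5 = 51*5 = 255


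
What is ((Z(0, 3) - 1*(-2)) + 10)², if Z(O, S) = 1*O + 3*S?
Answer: 441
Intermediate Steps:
Z(O, S) = O + 3*S
((Z(0, 3) - 1*(-2)) + 10)² = (((0 + 3*3) - 1*(-2)) + 10)² = (((0 + 9) + 2) + 10)² = ((9 + 2) + 10)² = (11 + 10)² = 21² = 441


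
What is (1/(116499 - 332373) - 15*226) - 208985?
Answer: -45846240751/215874 ≈ -2.1238e+5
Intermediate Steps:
(1/(116499 - 332373) - 15*226) - 208985 = (1/(-215874) - 3390) - 208985 = (-1/215874 - 3390) - 208985 = -731812861/215874 - 208985 = -45846240751/215874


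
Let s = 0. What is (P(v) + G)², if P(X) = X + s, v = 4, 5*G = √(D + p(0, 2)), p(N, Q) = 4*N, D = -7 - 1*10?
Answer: (20 + I*√17)²/25 ≈ 15.32 + 6.597*I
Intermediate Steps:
D = -17 (D = -7 - 10 = -17)
G = I*√17/5 (G = √(-17 + 4*0)/5 = √(-17 + 0)/5 = √(-17)/5 = (I*√17)/5 = I*√17/5 ≈ 0.82462*I)
P(X) = X (P(X) = X + 0 = X)
(P(v) + G)² = (4 + I*√17/5)²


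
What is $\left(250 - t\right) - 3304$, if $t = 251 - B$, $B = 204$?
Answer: $-3101$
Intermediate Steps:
$t = 47$ ($t = 251 - 204 = 47$)
$\left(250 - t\right) - 3304 = \left(250 - 47\right) - 3304 = 203 - 3304 = -3101$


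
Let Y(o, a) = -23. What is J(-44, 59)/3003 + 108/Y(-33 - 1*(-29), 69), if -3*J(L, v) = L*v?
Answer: -83024/18837 ≈ -4.4075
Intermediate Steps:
J(L, v) = -L*v/3
J(-44, 59)/3003 + 108/Y(-33 - 1*(-29), 69) = -1/3*(-44)*59/3003 + 108/(-23) = (2596/3)*(1/3003) + 108*(-1/23) = 236/819 - 108/23 = -83024/18837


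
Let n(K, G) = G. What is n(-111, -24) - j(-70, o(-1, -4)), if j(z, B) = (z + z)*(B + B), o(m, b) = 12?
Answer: 3336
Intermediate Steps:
j(z, B) = 4*B*z (j(z, B) = (2*z)*(2*B) = 4*B*z)
n(-111, -24) - j(-70, o(-1, -4)) = -24 - 4*12*(-70) = -24 - 1*(-3360) = -24 + 3360 = 3336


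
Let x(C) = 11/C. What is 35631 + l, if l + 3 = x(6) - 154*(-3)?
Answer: 216551/6 ≈ 36092.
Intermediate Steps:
l = 2765/6 (l = -3 + (11/6 - 154*(-3)) = -3 + (11*(⅙) - 77*(-6)) = -3 + (11/6 + 462) = -3 + 2783/6 = 2765/6 ≈ 460.83)
35631 + l = 35631 + 2765/6 = 216551/6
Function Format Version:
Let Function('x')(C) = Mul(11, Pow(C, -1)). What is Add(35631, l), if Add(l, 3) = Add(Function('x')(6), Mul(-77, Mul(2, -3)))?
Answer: Rational(216551, 6) ≈ 36092.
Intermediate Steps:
l = Rational(2765, 6) (l = Add(-3, Add(Mul(11, Pow(6, -1)), Mul(-77, Mul(2, -3)))) = Add(-3, Add(Mul(11, Rational(1, 6)), Mul(-77, -6))) = Add(-3, Add(Rational(11, 6), 462)) = Add(-3, Rational(2783, 6)) = Rational(2765, 6) ≈ 460.83)
Add(35631, l) = Add(35631, Rational(2765, 6)) = Rational(216551, 6)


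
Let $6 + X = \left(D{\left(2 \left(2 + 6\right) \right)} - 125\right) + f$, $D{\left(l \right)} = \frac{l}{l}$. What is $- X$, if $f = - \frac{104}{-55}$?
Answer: $\frac{7046}{55} \approx 128.11$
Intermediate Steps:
$D{\left(l \right)} = 1$
$f = \frac{104}{55}$ ($f = \left(-104\right) \left(- \frac{1}{55}\right) = \frac{104}{55} \approx 1.8909$)
$X = - \frac{7046}{55}$ ($X = -6 + \left(\left(1 - 125\right) + \frac{104}{55}\right) = -6 + \left(-124 + \frac{104}{55}\right) = -6 - \frac{6716}{55} = - \frac{7046}{55} \approx -128.11$)
$- X = \left(-1\right) \left(- \frac{7046}{55}\right) = \frac{7046}{55}$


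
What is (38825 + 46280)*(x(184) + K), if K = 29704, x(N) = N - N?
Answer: 2527958920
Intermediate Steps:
x(N) = 0
(38825 + 46280)*(x(184) + K) = (38825 + 46280)*(0 + 29704) = 85105*29704 = 2527958920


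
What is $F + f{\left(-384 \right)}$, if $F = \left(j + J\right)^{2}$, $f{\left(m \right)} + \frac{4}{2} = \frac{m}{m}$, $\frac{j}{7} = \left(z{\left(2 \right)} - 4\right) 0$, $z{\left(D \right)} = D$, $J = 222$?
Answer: $49283$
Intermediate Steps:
$j = 0$ ($j = 7 \left(2 - 4\right) 0 = 7 \left(\left(-2\right) 0\right) = 7 \cdot 0 = 0$)
$f{\left(m \right)} = -1$ ($f{\left(m \right)} = -2 + \frac{m}{m} = -2 + 1 = -1$)
$F = 49284$ ($F = \left(0 + 222\right)^{2} = 222^{2} = 49284$)
$F + f{\left(-384 \right)} = 49284 - 1 = 49283$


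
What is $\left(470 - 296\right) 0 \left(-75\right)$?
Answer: $0$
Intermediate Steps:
$\left(470 - 296\right) 0 \left(-75\right) = 174 \cdot 0 = 0$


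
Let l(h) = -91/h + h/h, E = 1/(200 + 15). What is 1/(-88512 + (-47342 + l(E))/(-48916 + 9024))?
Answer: -19946/1765426899 ≈ -1.1298e-5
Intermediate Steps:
E = 1/215 ≈ 0.0046512
l(h) = 1 - 91/h (l(h) = -91/h + 1 = 1 - 91/h)
1/(-88512 + (-47342 + l(E))/(-48916 + 9024)) = 1/(-88512 + (-47342 + (-91 + 1/215)/(1/215))/(-48916 + 9024)) = 1/(-88512 + (-47342 + 215*(-19564/215))/(-39892)) = 1/(-88512 + (-47342 - 19564)*(-1/39892)) = 1/(-88512 - 66906*(-1/39892)) = 1/(-88512 + 33453/19946) = 1/(-1765426899/19946) = -19946/1765426899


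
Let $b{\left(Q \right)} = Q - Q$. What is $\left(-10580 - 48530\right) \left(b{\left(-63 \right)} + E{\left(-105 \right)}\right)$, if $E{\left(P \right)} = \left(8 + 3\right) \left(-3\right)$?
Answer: $1950630$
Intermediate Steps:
$b{\left(Q \right)} = 0$
$E{\left(P \right)} = -33$ ($E{\left(P \right)} = 11 \left(-3\right) = -33$)
$\left(-10580 - 48530\right) \left(b{\left(-63 \right)} + E{\left(-105 \right)}\right) = \left(-10580 - 48530\right) \left(0 - 33\right) = \left(-59110\right) \left(-33\right) = 1950630$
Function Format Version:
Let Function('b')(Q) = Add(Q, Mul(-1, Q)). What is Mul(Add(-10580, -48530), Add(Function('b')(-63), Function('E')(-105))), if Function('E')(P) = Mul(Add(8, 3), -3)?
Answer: 1950630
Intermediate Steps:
Function('b')(Q) = 0
Function('E')(P) = -33 (Function('E')(P) = Mul(11, -3) = -33)
Mul(Add(-10580, -48530), Add(Function('b')(-63), Function('E')(-105))) = Mul(Add(-10580, -48530), Add(0, -33)) = Mul(-59110, -33) = 1950630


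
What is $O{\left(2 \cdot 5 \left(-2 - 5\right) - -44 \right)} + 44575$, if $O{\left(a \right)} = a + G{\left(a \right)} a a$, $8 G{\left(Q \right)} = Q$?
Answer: $42352$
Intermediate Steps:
$G{\left(Q \right)} = \frac{Q}{8}$
$O{\left(a \right)} = a + \frac{a^{3}}{8}$ ($O{\left(a \right)} = a + \frac{a}{8} a a = a + \frac{a^{2}}{8} a = a + \frac{a^{3}}{8}$)
$O{\left(2 \cdot 5 \left(-2 - 5\right) - -44 \right)} + 44575 = \left(\left(2 \cdot 5 \left(-2 - 5\right) - -44\right) + \frac{\left(2 \cdot 5 \left(-2 - 5\right) - -44\right)^{3}}{8}\right) + 44575 = \left(\left(10 \left(-7\right) + 44\right) + \frac{\left(10 \left(-7\right) + 44\right)^{3}}{8}\right) + 44575 = \left(\left(-70 + 44\right) + \frac{\left(-70 + 44\right)^{3}}{8}\right) + 44575 = \left(-26 + \frac{\left(-26\right)^{3}}{8}\right) + 44575 = \left(-26 + \frac{1}{8} \left(-17576\right)\right) + 44575 = \left(-26 - 2197\right) + 44575 = -2223 + 44575 = 42352$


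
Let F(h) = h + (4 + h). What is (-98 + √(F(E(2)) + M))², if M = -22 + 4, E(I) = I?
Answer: (98 - I*√10)² ≈ 9594.0 - 619.81*I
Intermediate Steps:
M = -18
F(h) = 4 + 2*h
(-98 + √(F(E(2)) + M))² = (-98 + √((4 + 2*2) - 18))² = (-98 + √((4 + 4) - 18))² = (-98 + √(8 - 18))² = (-98 + √(-10))² = (-98 + I*√10)²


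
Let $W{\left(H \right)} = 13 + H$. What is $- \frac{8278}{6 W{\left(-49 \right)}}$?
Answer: $\frac{4139}{108} \approx 38.324$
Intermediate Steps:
$- \frac{8278}{6 W{\left(-49 \right)}} = - \frac{8278}{6 \left(13 - 49\right)} = - \frac{8278}{6 \left(-36\right)} = - \frac{8278}{-216} = \left(-8278\right) \left(- \frac{1}{216}\right) = \frac{4139}{108}$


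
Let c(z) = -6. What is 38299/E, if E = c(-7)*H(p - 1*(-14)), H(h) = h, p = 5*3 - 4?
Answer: -38299/150 ≈ -255.33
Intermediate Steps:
p = 11 (p = 15 - 4 = 11)
E = -150 (E = -6*(11 - 1*(-14)) = -6*(11 + 14) = -6*25 = -150)
38299/E = 38299/(-150) = 38299*(-1/150) = -38299/150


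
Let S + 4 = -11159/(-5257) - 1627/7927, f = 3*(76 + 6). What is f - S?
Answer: 10338155496/41672239 ≈ 248.08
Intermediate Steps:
f = 246 (f = 3*82 = 246)
S = -86784702/41672239 (S = -4 + (-11159/(-5257) - 1627/7927) = -4 + (-11159*(-1/5257) - 1627*1/7927) = -4 + (11159/5257 - 1627/7927) = -4 + 79904254/41672239 = -86784702/41672239 ≈ -2.0826)
f - S = 246 - 1*(-86784702/41672239) = 246 + 86784702/41672239 = 10338155496/41672239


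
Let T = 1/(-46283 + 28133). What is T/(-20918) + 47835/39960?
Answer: 11210566333/9364988600 ≈ 1.1971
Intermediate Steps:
T = -1/18150 (T = 1/(-18150) = -1/18150 ≈ -5.5096e-5)
T/(-20918) + 47835/39960 = -1/18150/(-20918) + 47835/39960 = -1/18150*(-1/20918) + 47835*(1/39960) = 1/379661700 + 1063/888 = 11210566333/9364988600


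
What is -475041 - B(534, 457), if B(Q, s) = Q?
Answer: -475575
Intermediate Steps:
-475041 - B(534, 457) = -475041 - 1*534 = -475041 - 534 = -475575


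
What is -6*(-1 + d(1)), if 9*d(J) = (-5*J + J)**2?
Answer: -14/3 ≈ -4.6667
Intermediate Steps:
d(J) = 16*J**2/9 (d(J) = (-5*J + J)**2/9 = (-4*J)**2/9 = (16*J**2)/9 = 16*J**2/9)
-6*(-1 + d(1)) = -6*(-1 + (16/9)*1**2) = -6*(-1 + (16/9)*1) = -6*(-1 + 16/9) = -6*7/9 = -14/3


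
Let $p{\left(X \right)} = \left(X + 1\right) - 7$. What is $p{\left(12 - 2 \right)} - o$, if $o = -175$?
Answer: $179$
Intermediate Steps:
$p{\left(X \right)} = -6 + X$ ($p{\left(X \right)} = \left(1 + X\right) - 7 = -6 + X$)
$p{\left(12 - 2 \right)} - o = \left(-6 + \left(12 - 2\right)\right) - -175 = \left(-6 + \left(12 - 2\right)\right) + 175 = \left(-6 + 10\right) + 175 = 4 + 175 = 179$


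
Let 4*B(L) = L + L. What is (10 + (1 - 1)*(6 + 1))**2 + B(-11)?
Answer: 189/2 ≈ 94.500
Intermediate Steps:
B(L) = L/2 (B(L) = (L + L)/4 = (2*L)/4 = L/2)
(10 + (1 - 1)*(6 + 1))**2 + B(-11) = (10 + (1 - 1)*(6 + 1))**2 + (1/2)*(-11) = (10 + 0*7)**2 - 11/2 = (10 + 0)**2 - 11/2 = 10**2 - 11/2 = 100 - 11/2 = 189/2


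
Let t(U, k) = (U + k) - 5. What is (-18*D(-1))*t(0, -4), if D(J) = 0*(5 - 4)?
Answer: 0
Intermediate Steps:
D(J) = 0 (D(J) = 0*1 = 0)
t(U, k) = -5 + U + k
(-18*D(-1))*t(0, -4) = (-18*0)*(-5 + 0 - 4) = 0*(-9) = 0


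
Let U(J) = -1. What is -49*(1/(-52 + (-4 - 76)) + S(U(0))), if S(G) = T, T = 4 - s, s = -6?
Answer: -64631/132 ≈ -489.63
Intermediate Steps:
T = 10 (T = 4 - 1*(-6) = 4 + 6 = 10)
S(G) = 10
-49*(1/(-52 + (-4 - 76)) + S(U(0))) = -49*(1/(-52 + (-4 - 76)) + 10) = -49*(1/(-52 - 80) + 10) = -49*(1/(-132) + 10) = -49*(-1/132 + 10) = -49*1319/132 = -64631/132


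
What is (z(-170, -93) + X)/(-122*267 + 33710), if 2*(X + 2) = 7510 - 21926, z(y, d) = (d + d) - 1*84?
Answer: -935/142 ≈ -6.5845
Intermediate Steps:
z(y, d) = -84 + 2*d (z(y, d) = 2*d - 84 = -84 + 2*d)
X = -7210 (X = -2 + (7510 - 21926)/2 = -2 + (½)*(-14416) = -2 - 7208 = -7210)
(z(-170, -93) + X)/(-122*267 + 33710) = ((-84 + 2*(-93)) - 7210)/(-122*267 + 33710) = ((-84 - 186) - 7210)/(-32574 + 33710) = (-270 - 7210)/1136 = -7480*1/1136 = -935/142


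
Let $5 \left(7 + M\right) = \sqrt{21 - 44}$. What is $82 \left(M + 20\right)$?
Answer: $1066 + \frac{82 i \sqrt{23}}{5} \approx 1066.0 + 78.652 i$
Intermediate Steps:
$M = -7 + \frac{i \sqrt{23}}{5}$ ($M = -7 + \frac{\sqrt{21 - 44}}{5} = -7 + \frac{\sqrt{-23}}{5} = -7 + \frac{i \sqrt{23}}{5} \approx -7.0 + 0.95917 i$)
$82 \left(M + 20\right) = 82 \left(\left(-7 + \frac{i \sqrt{23}}{5}\right) + 20\right) = 82 \left(13 + \frac{i \sqrt{23}}{5}\right) = 1066 + \frac{82 i \sqrt{23}}{5}$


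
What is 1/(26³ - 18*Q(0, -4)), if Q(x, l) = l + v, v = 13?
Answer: 1/17414 ≈ 5.7425e-5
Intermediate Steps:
Q(x, l) = 13 + l (Q(x, l) = l + 13 = 13 + l)
1/(26³ - 18*Q(0, -4)) = 1/(26³ - 18*(13 - 4)) = 1/(17576 - 18*9) = 1/(17576 - 162) = 1/17414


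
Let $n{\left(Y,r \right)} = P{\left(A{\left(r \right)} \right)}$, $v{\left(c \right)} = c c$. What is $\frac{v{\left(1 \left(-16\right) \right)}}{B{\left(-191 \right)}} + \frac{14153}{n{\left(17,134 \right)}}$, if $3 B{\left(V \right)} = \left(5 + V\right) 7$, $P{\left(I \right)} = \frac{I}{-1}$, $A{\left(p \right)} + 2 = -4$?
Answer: $\frac{3070433}{1302} \approx 2358.2$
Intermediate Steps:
$A{\left(p \right)} = -6$ ($A{\left(p \right)} = -2 - 4 = -6$)
$P{\left(I \right)} = - I$ ($P{\left(I \right)} = I \left(-1\right) = - I$)
$v{\left(c \right)} = c^{2}$
$n{\left(Y,r \right)} = 6$ ($n{\left(Y,r \right)} = \left(-1\right) \left(-6\right) = 6$)
$B{\left(V \right)} = \frac{35}{3} + \frac{7 V}{3}$ ($B{\left(V \right)} = \frac{\left(5 + V\right) 7}{3} = \frac{35 + 7 V}{3} = \frac{35}{3} + \frac{7 V}{3}$)
$\frac{v{\left(1 \left(-16\right) \right)}}{B{\left(-191 \right)}} + \frac{14153}{n{\left(17,134 \right)}} = \frac{\left(1 \left(-16\right)\right)^{2}}{\frac{35}{3} + \frac{7}{3} \left(-191\right)} + \frac{14153}{6} = \frac{\left(-16\right)^{2}}{\frac{35}{3} - \frac{1337}{3}} + 14153 \cdot \frac{1}{6} = \frac{256}{-434} + \frac{14153}{6} = 256 \left(- \frac{1}{434}\right) + \frac{14153}{6} = - \frac{128}{217} + \frac{14153}{6} = \frac{3070433}{1302}$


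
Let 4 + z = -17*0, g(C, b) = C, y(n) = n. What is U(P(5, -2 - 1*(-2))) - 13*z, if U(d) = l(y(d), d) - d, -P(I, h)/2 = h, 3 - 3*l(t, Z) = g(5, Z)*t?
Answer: 53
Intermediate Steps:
z = -4 (z = -4 - 17*0 = -4 + 0 = -4)
l(t, Z) = 1 - 5*t/3
P(I, h) = -2*h
U(d) = 1 - 8*d/3 (U(d) = (1 - 5*d/3) - d = 1 - 8*d/3)
U(P(5, -2 - 1*(-2))) - 13*z = (1 - (-16)*(-2 - 1*(-2))/3) - 13*(-4) = (1 - (-16)*(-2 + 2)/3) + 52 = (1 - (-16)*0/3) + 52 = (1 - 8/3*0) + 52 = (1 + 0) + 52 = 1 + 52 = 53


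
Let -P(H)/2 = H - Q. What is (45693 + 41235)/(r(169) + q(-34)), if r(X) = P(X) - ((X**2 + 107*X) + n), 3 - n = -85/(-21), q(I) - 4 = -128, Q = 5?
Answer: -912744/494497 ≈ -1.8458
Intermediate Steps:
q(I) = -124 (q(I) = 4 - 128 = -124)
n = -22/21 (n = 3 - (-85)/(-21) = 3 - (-85)*(-1)/21 = 3 - 1*85/21 = 3 - 85/21 = -22/21 ≈ -1.0476)
P(H) = 10 - 2*H (P(H) = -2*(H - 1*5) = -2*(H - 5) = -2*(-5 + H) = 10 - 2*H)
r(X) = 232/21 - X**2 - 109*X (r(X) = (10 - 2*X) - ((X**2 + 107*X) - 22/21) = (10 - 2*X) - (-22/21 + X**2 + 107*X) = (10 - 2*X) + (22/21 - X**2 - 107*X) = 232/21 - X**2 - 109*X)
(45693 + 41235)/(r(169) + q(-34)) = (45693 + 41235)/((232/21 - 1*169**2 - 109*169) - 124) = 86928/((232/21 - 1*28561 - 18421) - 124) = 86928/((232/21 - 28561 - 18421) - 124) = 86928/(-986390/21 - 124) = 86928/(-988994/21) = 86928*(-21/988994) = -912744/494497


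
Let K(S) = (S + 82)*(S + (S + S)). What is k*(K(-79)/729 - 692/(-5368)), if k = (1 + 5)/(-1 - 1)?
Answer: 92005/36234 ≈ 2.5392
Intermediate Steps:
K(S) = 3*S*(82 + S) (K(S) = (82 + S)*(S + 2*S) = (82 + S)*(3*S) = 3*S*(82 + S))
k = -3 (k = 6/(-2) = 6*(-1/2) = -3)
k*(K(-79)/729 - 692/(-5368)) = -3*((3*(-79)*(82 - 79))/729 - 692/(-5368)) = -3*((3*(-79)*3)*(1/729) - 692*(-1/5368)) = -3*(-711*1/729 + 173/1342) = -3*(-79/81 + 173/1342) = -3*(-92005/108702) = 92005/36234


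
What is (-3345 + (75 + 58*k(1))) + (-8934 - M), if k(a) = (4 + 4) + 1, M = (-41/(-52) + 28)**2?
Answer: -33829137/2704 ≈ -12511.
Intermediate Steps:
M = 2241009/2704 (M = (-41*(-1/52) + 28)**2 = (41/52 + 28)**2 = (1497/52)**2 = 2241009/2704 ≈ 828.78)
k(a) = 9 (k(a) = 8 + 1 = 9)
(-3345 + (75 + 58*k(1))) + (-8934 - M) = (-3345 + (75 + 58*9)) + (-8934 - 1*2241009/2704) = (-3345 + (75 + 522)) + (-8934 - 2241009/2704) = (-3345 + 597) - 26398545/2704 = -2748 - 26398545/2704 = -33829137/2704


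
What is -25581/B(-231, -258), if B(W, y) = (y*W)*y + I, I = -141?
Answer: 8527/5125475 ≈ 0.0016637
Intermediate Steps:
B(W, y) = -141 + W*y**2 (B(W, y) = (y*W)*y - 141 = (W*y)*y - 141 = W*y**2 - 141 = -141 + W*y**2)
-25581/B(-231, -258) = -25581/(-141 - 231*(-258)**2) = -25581/(-141 - 231*66564) = -25581/(-141 - 15376284) = -25581/(-15376425) = -25581*(-1/15376425) = 8527/5125475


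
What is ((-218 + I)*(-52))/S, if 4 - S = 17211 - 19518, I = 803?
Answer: -30420/2311 ≈ -13.163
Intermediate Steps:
S = 2311 (S = 4 - (17211 - 19518) = 4 - 1*(-2307) = 4 + 2307 = 2311)
((-218 + I)*(-52))/S = ((-218 + 803)*(-52))/2311 = (585*(-52))*(1/2311) = -30420*1/2311 = -30420/2311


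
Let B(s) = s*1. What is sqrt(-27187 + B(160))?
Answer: 3*I*sqrt(3003) ≈ 164.4*I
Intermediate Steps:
B(s) = s
sqrt(-27187 + B(160)) = sqrt(-27187 + 160) = sqrt(-27027) = 3*I*sqrt(3003)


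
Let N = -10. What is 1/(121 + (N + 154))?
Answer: 1/265 ≈ 0.0037736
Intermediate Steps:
1/(121 + (N + 154)) = 1/(121 + (-10 + 154)) = 1/(121 + 144) = 1/265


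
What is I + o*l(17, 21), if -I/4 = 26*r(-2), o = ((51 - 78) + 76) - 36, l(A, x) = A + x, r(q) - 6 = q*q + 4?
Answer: -962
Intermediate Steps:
r(q) = 10 + q**2 (r(q) = 6 + (q*q + 4) = 6 + (q**2 + 4) = 6 + (4 + q**2) = 10 + q**2)
o = 13 (o = (-27 + 76) - 36 = 49 - 36 = 13)
I = -1456 (I = -104*(10 + (-2)**2) = -104*(10 + 4) = -104*14 = -4*364 = -1456)
I + o*l(17, 21) = -1456 + 13*(17 + 21) = -1456 + 13*38 = -1456 + 494 = -962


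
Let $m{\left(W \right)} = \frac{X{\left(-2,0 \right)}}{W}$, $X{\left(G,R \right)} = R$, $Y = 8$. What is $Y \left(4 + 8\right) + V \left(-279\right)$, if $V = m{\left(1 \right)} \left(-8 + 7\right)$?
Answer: $96$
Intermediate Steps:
$m{\left(W \right)} = 0$ ($m{\left(W \right)} = \frac{0}{W} = 0$)
$V = 0$ ($V = 0 \left(-8 + 7\right) = 0 \left(-1\right) = 0$)
$Y \left(4 + 8\right) + V \left(-279\right) = 8 \left(4 + 8\right) + 0 \left(-279\right) = 8 \cdot 12 + 0 = 96 + 0 = 96$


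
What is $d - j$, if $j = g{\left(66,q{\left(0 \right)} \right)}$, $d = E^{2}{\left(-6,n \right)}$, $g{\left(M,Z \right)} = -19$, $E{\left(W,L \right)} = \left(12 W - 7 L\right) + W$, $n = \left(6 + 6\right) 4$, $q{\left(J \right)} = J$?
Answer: $171415$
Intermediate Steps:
$n = 48$ ($n = 12 \cdot 4 = 48$)
$E{\left(W,L \right)} = - 7 L + 13 W$ ($E{\left(W,L \right)} = \left(- 7 L + 12 W\right) + W = - 7 L + 13 W$)
$d = 171396$ ($d = \left(\left(-7\right) 48 + 13 \left(-6\right)\right)^{2} = \left(-336 - 78\right)^{2} = \left(-414\right)^{2} = 171396$)
$j = -19$
$d - j = 171396 - -19 = 171396 + 19 = 171415$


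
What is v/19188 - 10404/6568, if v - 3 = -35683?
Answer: -27123637/7876674 ≈ -3.4435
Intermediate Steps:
v = -35680 (v = 3 - 35683 = -35680)
v/19188 - 10404/6568 = -35680/19188 - 10404/6568 = -35680*1/19188 - 10404*1/6568 = -8920/4797 - 2601/1642 = -27123637/7876674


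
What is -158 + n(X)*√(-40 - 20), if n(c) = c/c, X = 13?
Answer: -158 + 2*I*√15 ≈ -158.0 + 7.746*I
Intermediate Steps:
n(c) = 1
-158 + n(X)*√(-40 - 20) = -158 + 1*√(-40 - 20) = -158 + 1*√(-60) = -158 + 1*(2*I*√15) = -158 + 2*I*√15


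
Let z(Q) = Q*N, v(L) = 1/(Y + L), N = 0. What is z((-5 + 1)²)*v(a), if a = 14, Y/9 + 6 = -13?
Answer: 0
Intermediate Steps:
Y = -171 (Y = -54 + 9*(-13) = -54 - 117 = -171)
v(L) = 1/(-171 + L)
z(Q) = 0 (z(Q) = Q*0 = 0)
z((-5 + 1)²)*v(a) = 0/(-171 + 14) = 0/(-157) = 0*(-1/157) = 0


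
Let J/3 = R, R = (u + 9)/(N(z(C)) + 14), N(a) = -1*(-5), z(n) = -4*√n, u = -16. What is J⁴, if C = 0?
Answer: 194481/130321 ≈ 1.4923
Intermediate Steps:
N(a) = 5
R = -7/19 (R = (-16 + 9)/(5 + 14) = -7/19 ≈ -0.36842)
J = -21/19 (J = 3*(-7/19) = -21/19 ≈ -1.1053)
J⁴ = (-21/19)⁴ = 194481/130321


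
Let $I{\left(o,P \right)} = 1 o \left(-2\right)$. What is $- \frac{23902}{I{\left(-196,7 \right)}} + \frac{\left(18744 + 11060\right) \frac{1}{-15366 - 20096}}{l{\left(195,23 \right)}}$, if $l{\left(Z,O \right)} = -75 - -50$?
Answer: $- \frac{756379819}{12411700} \approx -60.941$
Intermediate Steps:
$I{\left(o,P \right)} = - 2 o$ ($I{\left(o,P \right)} = o \left(-2\right) = - 2 o$)
$l{\left(Z,O \right)} = -25$ ($l{\left(Z,O \right)} = -75 + 50 = -25$)
$- \frac{23902}{I{\left(-196,7 \right)}} + \frac{\left(18744 + 11060\right) \frac{1}{-15366 - 20096}}{l{\left(195,23 \right)}} = - \frac{23902}{\left(-2\right) \left(-196\right)} + \frac{\left(18744 + 11060\right) \frac{1}{-15366 - 20096}}{-25} = - \frac{23902}{392} + \frac{29804}{-35462} \left(- \frac{1}{25}\right) = \left(-23902\right) \frac{1}{392} + 29804 \left(- \frac{1}{35462}\right) \left(- \frac{1}{25}\right) = - \frac{11951}{196} - - \frac{14902}{443275} = - \frac{11951}{196} + \frac{14902}{443275} = - \frac{756379819}{12411700}$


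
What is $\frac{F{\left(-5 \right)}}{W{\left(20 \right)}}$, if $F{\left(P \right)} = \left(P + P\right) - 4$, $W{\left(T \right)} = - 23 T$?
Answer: $\frac{7}{230} \approx 0.030435$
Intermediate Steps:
$F{\left(P \right)} = -4 + 2 P$ ($F{\left(P \right)} = 2 P - 4 = -4 + 2 P$)
$\frac{F{\left(-5 \right)}}{W{\left(20 \right)}} = \frac{-4 + 2 \left(-5\right)}{\left(-23\right) 20} = \frac{-4 - 10}{-460} = \left(-14\right) \left(- \frac{1}{460}\right) = \frac{7}{230}$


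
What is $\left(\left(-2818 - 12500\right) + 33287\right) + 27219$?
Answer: $45188$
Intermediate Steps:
$\left(\left(-2818 - 12500\right) + 33287\right) + 27219 = \left(-15318 + 33287\right) + 27219 = 17969 + 27219 = 45188$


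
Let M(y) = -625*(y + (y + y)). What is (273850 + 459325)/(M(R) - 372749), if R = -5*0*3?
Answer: -733175/372749 ≈ -1.9669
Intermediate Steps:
R = 0 (R = 0*3 = 0)
M(y) = -1875*y (M(y) = -625*(y + 2*y) = -1875*y)
(273850 + 459325)/(M(R) - 372749) = (273850 + 459325)/(-1875*0 - 372749) = 733175/(0 - 372749) = 733175/(-372749) = 733175*(-1/372749) = -733175/372749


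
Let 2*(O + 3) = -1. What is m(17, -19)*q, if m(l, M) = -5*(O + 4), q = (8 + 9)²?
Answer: -1445/2 ≈ -722.50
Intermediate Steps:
O = -7/2 (O = -3 + (½)*(-1) = -3 - ½ = -7/2 ≈ -3.5000)
q = 289 (q = 17² = 289)
m(l, M) = -5/2 (m(l, M) = -5*(-7/2 + 4) = -5*½ = -5/2)
m(17, -19)*q = -5/2*289 = -1445/2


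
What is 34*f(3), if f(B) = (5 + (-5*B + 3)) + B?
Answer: -136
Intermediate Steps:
f(B) = 8 - 4*B (f(B) = (5 + (3 - 5*B)) + B = (8 - 5*B) + B = 8 - 4*B)
34*f(3) = 34*(8 - 4*3) = 34*(8 - 12) = 34*(-4) = -136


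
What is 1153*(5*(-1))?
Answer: -5765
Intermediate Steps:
1153*(5*(-1)) = 1153*(-5) = -5765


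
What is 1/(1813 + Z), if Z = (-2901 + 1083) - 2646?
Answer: -1/2651 ≈ -0.00037722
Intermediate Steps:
Z = -4464 (Z = -1818 - 2646 = -4464)
1/(1813 + Z) = 1/(1813 - 4464) = 1/(-2651) = -1/2651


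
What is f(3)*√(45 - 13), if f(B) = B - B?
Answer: 0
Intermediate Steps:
f(B) = 0
f(3)*√(45 - 13) = 0*√(45 - 13) = 0*√32 = 0*(4*√2) = 0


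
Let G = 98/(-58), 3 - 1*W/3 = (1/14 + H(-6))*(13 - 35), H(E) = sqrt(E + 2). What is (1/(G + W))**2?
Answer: -29343574566215/524152972708905409 - 5390881929048*I/524152972708905409 ≈ -5.5983e-5 - 1.0285e-5*I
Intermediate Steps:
H(E) = sqrt(2 + E)
W = 96/7 + 132*I (W = 9 - 3*(1/14 + sqrt(2 - 6))*(13 - 35) = 9 - 3*(1/14 + sqrt(-4))*(-22) = 9 - 3*(1/14 + 2*I)*(-22) = 9 - 3*(-11/7 - 44*I) = 9 + (33/7 + 132*I) = 96/7 + 132*I ≈ 13.714 + 132.0*I)
G = -49/29 (G = 98*(-1/58) = -49/29 ≈ -1.6897)
(1/(G + W))**2 = (1/(-49/29 + (96/7 + 132*I)))**2 = (1/(2441/203 + 132*I))**2 = (41209*(2441/203 - 132*I)/723984097)**2 = 1698181681*(2441/203 - 132*I)**2/524152972708905409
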